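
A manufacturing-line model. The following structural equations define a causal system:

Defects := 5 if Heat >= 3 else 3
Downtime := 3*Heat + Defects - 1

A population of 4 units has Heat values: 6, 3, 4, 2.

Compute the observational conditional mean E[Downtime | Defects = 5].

17

Conditioning on Defects=5 selects the 3 unit(s) with Heat ∈ {6, 3, 4}. Their Downtime values: 22, 13, 16. Mean = 17.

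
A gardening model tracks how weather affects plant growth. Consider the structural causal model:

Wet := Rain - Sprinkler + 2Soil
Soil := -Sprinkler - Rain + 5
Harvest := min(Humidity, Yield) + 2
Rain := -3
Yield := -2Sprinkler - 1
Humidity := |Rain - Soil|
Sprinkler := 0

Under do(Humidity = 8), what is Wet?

The intervention breaks the incoming arrows to Humidity: Humidity := |Rain - Soil| no longer applies, and Humidity = 8.
Since Wet is not a descendant of the intervened variable, it is unaffected.
Soil = -Sprinkler - Rain + 5  [with Sprinkler=0, Rain=-3]  = 8
Wet = Rain - Sprinkler + 2Soil  [with Rain=-3, Sprinkler=0, Soil=8]  = 13

13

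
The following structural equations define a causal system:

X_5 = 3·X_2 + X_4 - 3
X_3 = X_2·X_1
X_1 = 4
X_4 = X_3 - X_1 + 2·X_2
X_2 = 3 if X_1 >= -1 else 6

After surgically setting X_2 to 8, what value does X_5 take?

65

do(X_2=8) replaces the equation X_2 = 3 if X_1 >= -1 else 6 with the constant X_2 = 8.
X_3 = X_2·X_1  [with X_2=8, X_1=4]  = 32
X_4 = X_3 - X_1 + 2·X_2  [with X_3=32, X_1=4, X_2=8]  = 44
X_5 = 3·X_2 + X_4 - 3  [with X_2=8, X_4=44]  = 65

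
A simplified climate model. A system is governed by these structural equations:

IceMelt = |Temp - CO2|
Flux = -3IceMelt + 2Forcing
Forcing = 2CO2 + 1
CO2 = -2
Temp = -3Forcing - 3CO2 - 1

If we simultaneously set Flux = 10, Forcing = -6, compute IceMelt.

Setting Flux = 10, Forcing = -6 by intervention discards those variables' equations.
Temp = -3Forcing - 3CO2 - 1  [with Forcing=-6, CO2=-2]  = 23
IceMelt = |Temp - CO2|  [with Temp=23, CO2=-2]  = 25

25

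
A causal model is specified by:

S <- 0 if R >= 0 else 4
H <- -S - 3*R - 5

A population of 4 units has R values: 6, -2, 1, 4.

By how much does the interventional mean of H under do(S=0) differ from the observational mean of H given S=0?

4.25

Under do(S=0), S's equation is replaced by S=0 for every unit. Per-unit H: -23, 1, -8, -17. Mean = -11.75.
E[H|S=0] averages over only the 3 units with S=0 (R = 6, 1, 4): H = -23, -8, -17, mean -16.
Difference = -11.75 − (-16) = 4.25.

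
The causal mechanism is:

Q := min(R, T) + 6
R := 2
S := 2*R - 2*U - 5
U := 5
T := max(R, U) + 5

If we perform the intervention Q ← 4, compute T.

10

Under do(Q=4), the mechanism Q := min(R, T) + 6 is discarded; Q is fixed at 4.
Since T is not a descendant of the intervened variable, it is unaffected.
T = max(R, U) + 5  [with R=2, U=5]  = 10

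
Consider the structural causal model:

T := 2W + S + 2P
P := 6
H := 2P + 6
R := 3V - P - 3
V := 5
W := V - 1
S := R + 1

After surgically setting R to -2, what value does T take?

The intervention breaks the incoming arrows to R: R := 3V - P - 3 no longer applies, and R = -2.
W = V - 1  [with V=5]  = 4
S = R + 1  [with R=-2]  = -1
T = 2W + S + 2P  [with W=4, S=-1, P=6]  = 19

19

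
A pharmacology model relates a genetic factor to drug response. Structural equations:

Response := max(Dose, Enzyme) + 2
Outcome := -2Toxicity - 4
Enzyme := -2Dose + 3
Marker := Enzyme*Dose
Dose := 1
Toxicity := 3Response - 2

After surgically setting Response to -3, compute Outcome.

18

Under do(Response=-3), the mechanism Response := max(Dose, Enzyme) + 2 is discarded; Response is fixed at -3.
Toxicity = 3Response - 2  [with Response=-3]  = -11
Outcome = -2Toxicity - 4  [with Toxicity=-11]  = 18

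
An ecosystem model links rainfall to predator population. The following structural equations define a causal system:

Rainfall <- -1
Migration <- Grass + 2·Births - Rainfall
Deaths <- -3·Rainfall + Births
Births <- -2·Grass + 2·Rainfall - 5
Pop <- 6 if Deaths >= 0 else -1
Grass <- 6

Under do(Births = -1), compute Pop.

6

The intervention breaks the incoming arrows to Births: Births <- -2·Grass + 2·Rainfall - 5 no longer applies, and Births = -1.
Deaths = -3·Rainfall + Births  [with Rainfall=-1, Births=-1]  = 2
Pop = 6 if Deaths >= 0 else -1  [with Deaths=2]  = 6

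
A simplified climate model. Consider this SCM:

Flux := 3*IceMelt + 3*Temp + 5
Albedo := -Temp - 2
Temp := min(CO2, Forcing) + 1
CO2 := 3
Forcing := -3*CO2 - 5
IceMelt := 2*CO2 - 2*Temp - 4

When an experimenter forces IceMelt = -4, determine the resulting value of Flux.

Under do(IceMelt=-4), the mechanism IceMelt := 2*CO2 - 2*Temp - 4 is discarded; IceMelt is fixed at -4.
Forcing = -3*CO2 - 5  [with CO2=3]  = -14
Temp = min(CO2, Forcing) + 1  [with CO2=3, Forcing=-14]  = -13
Flux = 3*IceMelt + 3*Temp + 5  [with IceMelt=-4, Temp=-13]  = -46

-46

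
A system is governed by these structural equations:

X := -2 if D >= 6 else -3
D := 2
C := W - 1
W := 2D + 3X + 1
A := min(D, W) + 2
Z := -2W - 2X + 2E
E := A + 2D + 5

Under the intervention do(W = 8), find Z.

16

The intervention breaks the incoming arrows to W: W := 2D + 3X + 1 no longer applies, and W = 8.
X = -2 if D >= 6 else -3  [with D=2]  = -3
A = min(D, W) + 2  [with D=2, W=8]  = 4
E = A + 2D + 5  [with A=4, D=2]  = 13
Z = -2W - 2X + 2E  [with W=8, X=-3, E=13]  = 16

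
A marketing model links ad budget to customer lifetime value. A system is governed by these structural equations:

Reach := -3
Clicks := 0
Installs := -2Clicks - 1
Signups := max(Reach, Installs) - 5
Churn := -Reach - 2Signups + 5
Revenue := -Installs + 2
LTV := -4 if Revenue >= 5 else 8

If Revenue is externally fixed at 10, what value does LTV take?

-4

Intervening sets Revenue = 10 and removes its equation (Revenue := -Installs + 2).
LTV = -4 if Revenue >= 5 else 8  [with Revenue=10]  = -4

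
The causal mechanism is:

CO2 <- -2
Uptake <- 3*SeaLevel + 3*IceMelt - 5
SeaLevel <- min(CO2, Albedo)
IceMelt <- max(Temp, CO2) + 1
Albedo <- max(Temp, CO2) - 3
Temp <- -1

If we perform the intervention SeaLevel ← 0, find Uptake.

-5

The intervention breaks the incoming arrows to SeaLevel: SeaLevel <- min(CO2, Albedo) no longer applies, and SeaLevel = 0.
IceMelt = max(Temp, CO2) + 1  [with Temp=-1, CO2=-2]  = 0
Uptake = 3*SeaLevel + 3*IceMelt - 5  [with SeaLevel=0, IceMelt=0]  = -5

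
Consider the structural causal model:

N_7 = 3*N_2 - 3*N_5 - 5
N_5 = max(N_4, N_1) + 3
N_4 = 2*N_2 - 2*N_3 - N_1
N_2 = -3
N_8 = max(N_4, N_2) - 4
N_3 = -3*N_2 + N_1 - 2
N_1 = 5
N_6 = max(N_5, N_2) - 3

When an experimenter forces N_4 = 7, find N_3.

12

Under do(N_4=7), the mechanism N_4 = 2*N_2 - 2*N_3 - N_1 is discarded; N_4 is fixed at 7.
Since N_3 is not a descendant of the intervened variable, it is unaffected.
N_3 = -3*N_2 + N_1 - 2  [with N_2=-3, N_1=5]  = 12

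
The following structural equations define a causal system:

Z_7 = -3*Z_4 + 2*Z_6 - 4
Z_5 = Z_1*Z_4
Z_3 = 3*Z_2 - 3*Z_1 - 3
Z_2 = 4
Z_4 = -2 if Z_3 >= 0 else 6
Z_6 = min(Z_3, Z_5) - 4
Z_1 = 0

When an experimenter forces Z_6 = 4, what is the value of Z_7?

10

Intervening sets Z_6 = 4 and removes its equation (Z_6 = min(Z_3, Z_5) - 4).
Z_3 = 3*Z_2 - 3*Z_1 - 3  [with Z_2=4, Z_1=0]  = 9
Z_4 = -2 if Z_3 >= 0 else 6  [with Z_3=9]  = -2
Z_7 = -3*Z_4 + 2*Z_6 - 4  [with Z_4=-2, Z_6=4]  = 10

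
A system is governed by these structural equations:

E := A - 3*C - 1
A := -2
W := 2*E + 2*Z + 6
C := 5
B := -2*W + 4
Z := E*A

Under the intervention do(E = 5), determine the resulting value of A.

-2

Under do(E=5), the mechanism E := A - 3*C - 1 is discarded; E is fixed at 5.
A is not downstream of the intervention, so its value is determined by the original equations.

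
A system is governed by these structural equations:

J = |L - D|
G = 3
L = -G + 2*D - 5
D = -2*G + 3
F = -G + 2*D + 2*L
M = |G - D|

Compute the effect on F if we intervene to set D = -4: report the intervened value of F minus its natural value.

Under do(D=-4), the mechanism D = -2*G + 3 is discarded; D is fixed at -4.
L = -G + 2*D - 5  [with G=3, D=-4]  = -16
F = -G + 2*D + 2*L  [with G=3, D=-4, L=-16]  = -43
Without intervention: D = -2*G + 3  [with G=3]  = -3; L = -G + 2*D - 5  [with G=3, D=-3]  = -14; F = -G + 2*D + 2*L  [with G=3, D=-3, L=-14]  = -37.
Change = -43 − (-37) = -6.

-6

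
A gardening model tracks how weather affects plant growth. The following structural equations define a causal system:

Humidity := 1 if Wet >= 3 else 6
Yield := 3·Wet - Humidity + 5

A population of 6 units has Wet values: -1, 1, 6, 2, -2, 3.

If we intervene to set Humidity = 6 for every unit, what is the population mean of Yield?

The intervention sets Humidity=6 in all 6 units regardless of Wet. Recomputing Yield per unit gives -4, 2, 17, 5, -7, 8; average 3.5.

3.5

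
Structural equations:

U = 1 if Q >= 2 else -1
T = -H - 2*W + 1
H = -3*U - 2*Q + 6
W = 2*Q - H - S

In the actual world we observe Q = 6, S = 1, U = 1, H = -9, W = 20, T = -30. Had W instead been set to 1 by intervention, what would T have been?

The intervention breaks the incoming arrows to W: W = 2*Q - H - S no longer applies, and W = 1.
U = 1 if Q >= 2 else -1  [with Q=6]  = 1
H = -3*U - 2*Q + 6  [with U=1, Q=6]  = -9
T = -H - 2*W + 1  [with H=-9, W=1]  = 8

8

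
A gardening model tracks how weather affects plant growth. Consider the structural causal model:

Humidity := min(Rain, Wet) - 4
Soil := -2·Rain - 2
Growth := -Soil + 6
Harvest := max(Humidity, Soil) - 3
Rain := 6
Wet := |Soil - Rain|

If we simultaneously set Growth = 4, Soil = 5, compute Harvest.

The joint intervention fixes Growth = 4, Soil = 5, removing each variable's own equation.
Wet = |Soil - Rain|  [with Soil=5, Rain=6]  = 1
Humidity = min(Rain, Wet) - 4  [with Rain=6, Wet=1]  = -3
Harvest = max(Humidity, Soil) - 3  [with Humidity=-3, Soil=5]  = 2

2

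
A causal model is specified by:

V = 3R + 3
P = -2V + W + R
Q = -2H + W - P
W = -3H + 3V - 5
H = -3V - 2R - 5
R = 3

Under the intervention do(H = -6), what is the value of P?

28

do(H=-6) replaces the equation H = -3V - 2R - 5 with the constant H = -6.
V = 3R + 3  [with R=3]  = 12
W = -3H + 3V - 5  [with H=-6, V=12]  = 49
P = -2V + W + R  [with V=12, W=49, R=3]  = 28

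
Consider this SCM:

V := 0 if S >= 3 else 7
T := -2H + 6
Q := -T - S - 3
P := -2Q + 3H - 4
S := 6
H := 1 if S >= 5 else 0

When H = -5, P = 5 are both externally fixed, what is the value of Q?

The joint intervention fixes H = -5, P = 5, removing each variable's own equation.
T = -2H + 6  [with H=-5]  = 16
Q = -T - S - 3  [with T=16, S=6]  = -25

-25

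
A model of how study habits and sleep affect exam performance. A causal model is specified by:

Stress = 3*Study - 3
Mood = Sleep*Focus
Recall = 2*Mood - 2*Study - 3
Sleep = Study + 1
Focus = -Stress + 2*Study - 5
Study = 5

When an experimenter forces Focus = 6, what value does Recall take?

Under do(Focus=6), the mechanism Focus = -Stress + 2*Study - 5 is discarded; Focus is fixed at 6.
Sleep = Study + 1  [with Study=5]  = 6
Mood = Sleep*Focus  [with Sleep=6, Focus=6]  = 36
Recall = 2*Mood - 2*Study - 3  [with Mood=36, Study=5]  = 59

59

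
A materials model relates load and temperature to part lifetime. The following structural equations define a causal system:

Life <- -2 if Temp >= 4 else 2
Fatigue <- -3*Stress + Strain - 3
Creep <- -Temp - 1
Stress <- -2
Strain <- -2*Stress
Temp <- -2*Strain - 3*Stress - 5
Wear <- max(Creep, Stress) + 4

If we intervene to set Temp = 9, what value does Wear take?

do(Temp=9) replaces the equation Temp <- -2*Strain - 3*Stress - 5 with the constant Temp = 9.
Creep = -Temp - 1  [with Temp=9]  = -10
Wear = max(Creep, Stress) + 4  [with Creep=-10, Stress=-2]  = 2

2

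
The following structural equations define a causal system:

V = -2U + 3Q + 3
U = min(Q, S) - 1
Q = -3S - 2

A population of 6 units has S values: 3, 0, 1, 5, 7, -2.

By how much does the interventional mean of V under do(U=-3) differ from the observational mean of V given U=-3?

The intervention sets U=-3 in all 6 units regardless of S. Recomputing V per unit gives -24, 3, -6, -42, -60, 21; average -18.
E[V|U=-3] averages over only the 2 units with U=-3 (S = 0, -2): V = 3, 21, mean 12.
Difference = -18 − 12 = -30.

-30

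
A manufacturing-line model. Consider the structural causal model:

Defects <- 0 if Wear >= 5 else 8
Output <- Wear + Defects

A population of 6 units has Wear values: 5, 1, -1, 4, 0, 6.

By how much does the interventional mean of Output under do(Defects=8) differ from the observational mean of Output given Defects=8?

1.5

Under do(Defects=8), Defects's equation is replaced by Defects=8 for every unit. Per-unit Output: 13, 9, 7, 12, 8, 14. Mean = 10.5.
Conditioning on Defects=8 selects the 4 unit(s) with Wear ∈ {1, -1, 4, 0}. Their Output values: 9, 7, 12, 8. Mean = 9.
Difference = 10.5 − 9 = 1.5.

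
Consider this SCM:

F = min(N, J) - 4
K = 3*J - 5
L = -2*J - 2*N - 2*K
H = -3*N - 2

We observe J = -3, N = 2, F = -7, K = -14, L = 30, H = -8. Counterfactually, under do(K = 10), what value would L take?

-18

Intervening sets K = 10 and removes its equation (K = 3*J - 5).
L = -2*J - 2*N - 2*K  [with J=-3, N=2, K=10]  = -18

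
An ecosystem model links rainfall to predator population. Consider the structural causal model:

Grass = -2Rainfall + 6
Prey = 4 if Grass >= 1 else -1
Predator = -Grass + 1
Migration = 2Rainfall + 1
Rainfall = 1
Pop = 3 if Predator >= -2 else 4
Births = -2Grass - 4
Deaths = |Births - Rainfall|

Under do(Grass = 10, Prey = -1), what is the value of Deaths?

Under do(Grass = 10, Prey = -1), each intervened variable's structural equation is replaced by its fixed value.
Births = -2Grass - 4  [with Grass=10]  = -24
Deaths = |Births - Rainfall|  [with Births=-24, Rainfall=1]  = 25

25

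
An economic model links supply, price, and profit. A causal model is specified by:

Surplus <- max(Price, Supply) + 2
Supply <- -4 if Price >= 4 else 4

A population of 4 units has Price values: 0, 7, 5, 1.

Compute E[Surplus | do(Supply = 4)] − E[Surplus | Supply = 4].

1

Every unit gets Supply=4 under the intervention. Surplus values become 6, 9, 7, 6; E[Surplus|do(Supply=4)] = 7.
Conditioning on Supply=4 selects the 2 unit(s) with Price ∈ {0, 1}. Their Surplus values: 6, 6. Mean = 6.
Difference = 7 − 6 = 1.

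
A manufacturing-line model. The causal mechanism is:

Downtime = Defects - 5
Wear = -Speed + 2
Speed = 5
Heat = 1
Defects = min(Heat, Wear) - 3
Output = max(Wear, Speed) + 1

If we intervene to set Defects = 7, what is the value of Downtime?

2

Under do(Defects=7), the mechanism Defects = min(Heat, Wear) - 3 is discarded; Defects is fixed at 7.
Downtime = Defects - 5  [with Defects=7]  = 2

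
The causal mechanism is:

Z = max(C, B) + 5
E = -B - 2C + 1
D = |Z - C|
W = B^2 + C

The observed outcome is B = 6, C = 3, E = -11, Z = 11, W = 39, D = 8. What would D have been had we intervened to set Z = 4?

Under do(Z=4), the mechanism Z = max(C, B) + 5 is discarded; Z is fixed at 4.
D = |Z - C|  [with Z=4, C=3]  = 1

1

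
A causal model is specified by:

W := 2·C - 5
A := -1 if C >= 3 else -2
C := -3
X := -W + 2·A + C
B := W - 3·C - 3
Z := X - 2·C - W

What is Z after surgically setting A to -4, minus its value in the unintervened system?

-4

Under do(A=-4), the mechanism A := -1 if C >= 3 else -2 is discarded; A is fixed at -4.
W = 2·C - 5  [with C=-3]  = -11
X = -W + 2·A + C  [with W=-11, A=-4, C=-3]  = 0
Z = X - 2·C - W  [with X=0, C=-3, W=-11]  = 17
Without intervention: W = 2·C - 5  [with C=-3]  = -11; A = -1 if C >= 3 else -2  [with C=-3]  = -2; X = -W + 2·A + C  [with W=-11, A=-2, C=-3]  = 4; Z = X - 2·C - W  [with X=4, C=-3, W=-11]  = 21.
Change = 17 − 21 = -4.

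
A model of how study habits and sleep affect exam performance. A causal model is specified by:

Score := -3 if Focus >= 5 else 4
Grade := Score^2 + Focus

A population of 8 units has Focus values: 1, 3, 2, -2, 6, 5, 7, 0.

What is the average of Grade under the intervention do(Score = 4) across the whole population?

Every unit gets Score=4 under the intervention. Grade values become 17, 19, 18, 14, 22, 21, 23, 16; E[Grade|do(Score=4)] = 18.75.

18.75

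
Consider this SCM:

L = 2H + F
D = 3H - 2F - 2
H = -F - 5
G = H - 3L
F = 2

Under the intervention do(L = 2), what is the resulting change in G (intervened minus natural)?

The intervention breaks the incoming arrows to L: L = 2H + F no longer applies, and L = 2.
H = -F - 5  [with F=2]  = -7
G = H - 3L  [with H=-7, L=2]  = -13
Without intervention: H = -F - 5  [with F=2]  = -7; L = 2H + F  [with H=-7, F=2]  = -12; G = H - 3L  [with H=-7, L=-12]  = 29.
Change = -13 − 29 = -42.

-42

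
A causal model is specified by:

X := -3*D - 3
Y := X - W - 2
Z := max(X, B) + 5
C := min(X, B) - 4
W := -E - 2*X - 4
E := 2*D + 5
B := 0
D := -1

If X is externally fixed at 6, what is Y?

23

do(X=6) replaces the equation X := -3*D - 3 with the constant X = 6.
E = 2*D + 5  [with D=-1]  = 3
W = -E - 2*X - 4  [with E=3, X=6]  = -19
Y = X - W - 2  [with X=6, W=-19]  = 23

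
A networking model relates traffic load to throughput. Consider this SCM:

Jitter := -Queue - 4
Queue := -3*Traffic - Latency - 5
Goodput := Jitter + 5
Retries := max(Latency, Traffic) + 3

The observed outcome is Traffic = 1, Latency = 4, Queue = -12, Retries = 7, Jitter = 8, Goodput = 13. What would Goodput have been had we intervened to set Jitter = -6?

The intervention breaks the incoming arrows to Jitter: Jitter := -Queue - 4 no longer applies, and Jitter = -6.
Goodput = Jitter + 5  [with Jitter=-6]  = -1

-1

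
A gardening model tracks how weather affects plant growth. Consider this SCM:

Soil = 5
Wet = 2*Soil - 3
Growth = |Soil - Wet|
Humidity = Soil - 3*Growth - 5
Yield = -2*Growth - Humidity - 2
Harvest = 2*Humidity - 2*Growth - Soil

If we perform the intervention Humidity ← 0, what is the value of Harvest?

Under do(Humidity=0), the mechanism Humidity = Soil - 3*Growth - 5 is discarded; Humidity is fixed at 0.
Wet = 2*Soil - 3  [with Soil=5]  = 7
Growth = |Soil - Wet|  [with Soil=5, Wet=7]  = 2
Harvest = 2*Humidity - 2*Growth - Soil  [with Humidity=0, Growth=2, Soil=5]  = -9

-9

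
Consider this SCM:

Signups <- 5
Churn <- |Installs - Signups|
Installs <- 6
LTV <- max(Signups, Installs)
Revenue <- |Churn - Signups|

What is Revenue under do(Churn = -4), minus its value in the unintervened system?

5

The intervention breaks the incoming arrows to Churn: Churn <- |Installs - Signups| no longer applies, and Churn = -4.
Revenue = |Churn - Signups|  [with Churn=-4, Signups=5]  = 9
Without intervention: Churn = |Installs - Signups|  [with Installs=6, Signups=5]  = 1; Revenue = |Churn - Signups|  [with Churn=1, Signups=5]  = 4.
Change = 9 − 4 = 5.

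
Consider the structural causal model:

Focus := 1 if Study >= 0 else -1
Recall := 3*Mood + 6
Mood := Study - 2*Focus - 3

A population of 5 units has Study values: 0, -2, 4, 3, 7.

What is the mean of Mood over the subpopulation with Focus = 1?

-1.5

E[Mood|Focus=1] averages over only the 4 units with Focus=1 (Study = 0, 4, 3, 7): Mood = -5, -1, -2, 2, mean -1.5.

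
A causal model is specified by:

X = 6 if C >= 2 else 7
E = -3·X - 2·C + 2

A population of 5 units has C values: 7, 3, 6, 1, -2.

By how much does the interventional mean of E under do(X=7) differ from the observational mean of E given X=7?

The intervention sets X=7 in all 5 units regardless of C. Recomputing E per unit gives -33, -25, -31, -21, -15; average -25.
Observing X=7 restricts to units where X's equation naturally yields 7: C ∈ {1, -2}. In that subpopulation E = -21, -15, mean -18.
Difference = -25 − (-18) = -7.

-7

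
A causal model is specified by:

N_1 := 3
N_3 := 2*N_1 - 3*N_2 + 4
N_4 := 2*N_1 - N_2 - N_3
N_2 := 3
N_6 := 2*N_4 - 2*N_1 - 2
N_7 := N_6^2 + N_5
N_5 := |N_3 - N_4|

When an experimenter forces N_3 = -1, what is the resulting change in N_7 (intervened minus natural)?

The intervention breaks the incoming arrows to N_3: N_3 := 2*N_1 - 3*N_2 + 4 no longer applies, and N_3 = -1.
N_4 = 2*N_1 - N_2 - N_3  [with N_1=3, N_2=3, N_3=-1]  = 4
N_5 = |N_3 - N_4|  [with N_3=-1, N_4=4]  = 5
N_6 = 2*N_4 - 2*N_1 - 2  [with N_4=4, N_1=3]  = 0
N_7 = N_6^2 + N_5  [with N_6=0, N_5=5]  = 5
Without intervention: N_3 = 2*N_1 - 3*N_2 + 4  [with N_1=3, N_2=3]  = 1; N_4 = 2*N_1 - N_2 - N_3  [with N_1=3, N_2=3, N_3=1]  = 2; N_5 = |N_3 - N_4|  [with N_3=1, N_4=2]  = 1; N_6 = 2*N_4 - 2*N_1 - 2  [with N_4=2, N_1=3]  = -4; N_7 = N_6^2 + N_5  [with N_6=-4, N_5=1]  = 17.
Change = 5 − 17 = -12.

-12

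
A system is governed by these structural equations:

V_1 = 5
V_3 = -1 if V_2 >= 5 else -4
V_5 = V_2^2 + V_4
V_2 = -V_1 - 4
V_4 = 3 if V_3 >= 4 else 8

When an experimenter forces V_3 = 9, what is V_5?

do(V_3=9) replaces the equation V_3 = -1 if V_2 >= 5 else -4 with the constant V_3 = 9.
V_2 = -V_1 - 4  [with V_1=5]  = -9
V_4 = 3 if V_3 >= 4 else 8  [with V_3=9]  = 3
V_5 = V_2^2 + V_4  [with V_2=-9, V_4=3]  = 84

84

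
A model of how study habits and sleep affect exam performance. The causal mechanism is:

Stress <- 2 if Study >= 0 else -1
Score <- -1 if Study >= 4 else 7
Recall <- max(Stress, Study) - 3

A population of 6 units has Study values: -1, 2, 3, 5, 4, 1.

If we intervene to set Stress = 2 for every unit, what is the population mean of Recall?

The intervention sets Stress=2 in all 6 units regardless of Study. Recomputing Recall per unit gives -1, -1, 0, 2, 1, -1; average 0.

0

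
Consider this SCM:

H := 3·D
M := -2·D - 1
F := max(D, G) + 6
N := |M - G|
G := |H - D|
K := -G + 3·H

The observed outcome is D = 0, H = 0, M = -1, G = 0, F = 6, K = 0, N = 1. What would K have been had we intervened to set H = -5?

-20

Under do(H=-5), the mechanism H := 3·D is discarded; H is fixed at -5.
G = |H - D|  [with H=-5, D=0]  = 5
K = -G + 3·H  [with G=5, H=-5]  = -20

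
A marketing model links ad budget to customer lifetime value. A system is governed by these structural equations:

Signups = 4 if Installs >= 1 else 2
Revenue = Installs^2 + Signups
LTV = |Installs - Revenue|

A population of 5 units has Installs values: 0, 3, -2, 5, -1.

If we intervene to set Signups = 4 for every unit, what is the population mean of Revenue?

11.8

do(Signups=4) breaks Signups's dependence on Installs. With Signups=4 fixed, Revenue across the units is 4, 13, 8, 29, 5, mean 11.8.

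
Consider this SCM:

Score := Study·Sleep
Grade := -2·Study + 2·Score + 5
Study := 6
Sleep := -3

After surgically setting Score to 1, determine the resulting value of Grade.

The intervention breaks the incoming arrows to Score: Score := Study·Sleep no longer applies, and Score = 1.
Grade = -2·Study + 2·Score + 5  [with Study=6, Score=1]  = -5

-5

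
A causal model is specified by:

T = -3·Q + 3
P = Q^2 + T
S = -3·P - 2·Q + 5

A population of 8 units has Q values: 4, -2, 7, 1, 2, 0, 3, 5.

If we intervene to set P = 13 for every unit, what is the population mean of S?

Under do(P=13), P's equation is replaced by P=13 for every unit. Per-unit S: -42, -30, -48, -36, -38, -34, -40, -44. Mean = -39.

-39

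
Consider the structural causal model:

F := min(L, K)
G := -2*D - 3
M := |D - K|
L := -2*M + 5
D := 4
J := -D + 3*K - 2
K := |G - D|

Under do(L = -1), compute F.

-1

Intervening sets L = -1 and removes its equation (L := -2*M + 5).
G = -2*D - 3  [with D=4]  = -11
K = |G - D|  [with G=-11, D=4]  = 15
F = min(L, K)  [with L=-1, K=15]  = -1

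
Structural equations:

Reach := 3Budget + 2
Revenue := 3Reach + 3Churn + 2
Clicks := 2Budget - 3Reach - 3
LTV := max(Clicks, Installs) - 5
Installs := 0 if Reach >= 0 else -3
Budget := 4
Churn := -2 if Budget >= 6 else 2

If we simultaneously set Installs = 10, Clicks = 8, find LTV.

The joint intervention fixes Installs = 10, Clicks = 8, removing each variable's own equation.
LTV = max(Clicks, Installs) - 5  [with Clicks=8, Installs=10]  = 5

5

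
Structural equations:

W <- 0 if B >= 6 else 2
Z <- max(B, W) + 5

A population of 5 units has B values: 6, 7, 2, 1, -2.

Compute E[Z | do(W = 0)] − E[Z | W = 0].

-3.3

Under do(W=0), W's equation is replaced by W=0 for every unit. Per-unit Z: 11, 12, 7, 6, 5. Mean = 8.2.
Observing W=0 restricts to units where W's equation naturally yields 0: B ∈ {6, 7}. In that subpopulation Z = 11, 12, mean 11.5.
Difference = 8.2 − 11.5 = -3.3.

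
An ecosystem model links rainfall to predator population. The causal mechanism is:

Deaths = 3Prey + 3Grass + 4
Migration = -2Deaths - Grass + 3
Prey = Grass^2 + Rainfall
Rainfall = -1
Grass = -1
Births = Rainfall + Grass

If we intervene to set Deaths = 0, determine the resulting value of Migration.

4

The intervention breaks the incoming arrows to Deaths: Deaths = 3Prey + 3Grass + 4 no longer applies, and Deaths = 0.
Migration = -2Deaths - Grass + 3  [with Deaths=0, Grass=-1]  = 4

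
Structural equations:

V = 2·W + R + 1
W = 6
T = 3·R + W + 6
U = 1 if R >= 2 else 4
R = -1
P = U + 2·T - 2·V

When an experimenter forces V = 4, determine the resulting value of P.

The intervention breaks the incoming arrows to V: V = 2·W + R + 1 no longer applies, and V = 4.
T = 3·R + W + 6  [with R=-1, W=6]  = 9
U = 1 if R >= 2 else 4  [with R=-1]  = 4
P = U + 2·T - 2·V  [with U=4, T=9, V=4]  = 14

14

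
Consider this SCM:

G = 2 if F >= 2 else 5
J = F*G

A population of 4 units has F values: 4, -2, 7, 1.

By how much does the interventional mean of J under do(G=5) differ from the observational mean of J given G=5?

Every unit gets G=5 under the intervention. J values become 20, -10, 35, 5; E[J|do(G=5)] = 12.5.
Observing G=5 restricts to units where G's equation naturally yields 5: F ∈ {-2, 1}. In that subpopulation J = -10, 5, mean -2.5.
Difference = 12.5 − (-2.5) = 15.

15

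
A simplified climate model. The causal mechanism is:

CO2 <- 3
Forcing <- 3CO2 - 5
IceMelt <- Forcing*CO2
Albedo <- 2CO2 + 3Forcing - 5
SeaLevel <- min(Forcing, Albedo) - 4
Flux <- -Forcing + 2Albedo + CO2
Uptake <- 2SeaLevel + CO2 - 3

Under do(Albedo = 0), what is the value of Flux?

-1

Under do(Albedo=0), the mechanism Albedo <- 2CO2 + 3Forcing - 5 is discarded; Albedo is fixed at 0.
Forcing = 3CO2 - 5  [with CO2=3]  = 4
Flux = -Forcing + 2Albedo + CO2  [with Forcing=4, Albedo=0, CO2=3]  = -1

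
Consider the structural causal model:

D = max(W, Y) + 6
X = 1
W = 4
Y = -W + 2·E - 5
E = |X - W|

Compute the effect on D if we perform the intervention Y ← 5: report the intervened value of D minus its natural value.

1

Intervening sets Y = 5 and removes its equation (Y = -W + 2·E - 5).
D = max(W, Y) + 6  [with W=4, Y=5]  = 11
Without intervention: E = |X - W|  [with X=1, W=4]  = 3; Y = -W + 2·E - 5  [with W=4, E=3]  = -3; D = max(W, Y) + 6  [with W=4, Y=-3]  = 10.
Change = 11 − 10 = 1.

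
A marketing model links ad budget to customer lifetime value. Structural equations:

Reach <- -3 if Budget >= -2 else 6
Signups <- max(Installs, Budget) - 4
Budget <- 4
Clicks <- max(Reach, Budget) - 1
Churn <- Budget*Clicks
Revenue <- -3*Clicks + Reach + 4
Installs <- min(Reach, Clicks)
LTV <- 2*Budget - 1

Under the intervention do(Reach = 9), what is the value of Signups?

do(Reach=9) replaces the equation Reach <- -3 if Budget >= -2 else 6 with the constant Reach = 9.
Clicks = max(Reach, Budget) - 1  [with Reach=9, Budget=4]  = 8
Installs = min(Reach, Clicks)  [with Reach=9, Clicks=8]  = 8
Signups = max(Installs, Budget) - 4  [with Installs=8, Budget=4]  = 4

4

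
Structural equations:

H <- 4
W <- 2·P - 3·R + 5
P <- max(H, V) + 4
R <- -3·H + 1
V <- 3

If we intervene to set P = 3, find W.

44

do(P=3) replaces the equation P <- max(H, V) + 4 with the constant P = 3.
R = -3·H + 1  [with H=4]  = -11
W = 2·P - 3·R + 5  [with P=3, R=-11]  = 44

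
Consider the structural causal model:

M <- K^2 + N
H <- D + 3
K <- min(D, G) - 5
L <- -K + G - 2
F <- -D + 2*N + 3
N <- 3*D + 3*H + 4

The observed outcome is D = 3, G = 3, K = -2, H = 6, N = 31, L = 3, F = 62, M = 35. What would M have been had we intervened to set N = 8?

12

do(N=8) replaces the equation N <- 3*D + 3*H + 4 with the constant N = 8.
K = min(D, G) - 5  [with D=3, G=3]  = -2
M = K^2 + N  [with K=-2, N=8]  = 12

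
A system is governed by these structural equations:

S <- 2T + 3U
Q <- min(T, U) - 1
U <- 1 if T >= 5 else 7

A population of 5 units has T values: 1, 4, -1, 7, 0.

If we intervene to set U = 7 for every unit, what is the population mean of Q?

The intervention sets U=7 in all 5 units regardless of T. Recomputing Q per unit gives 0, 3, -2, 6, -1; average 1.2.

1.2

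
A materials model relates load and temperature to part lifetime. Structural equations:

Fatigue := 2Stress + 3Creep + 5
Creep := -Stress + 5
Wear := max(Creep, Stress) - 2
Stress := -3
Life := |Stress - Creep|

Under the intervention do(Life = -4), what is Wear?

do(Life=-4) replaces the equation Life := |Stress - Creep| with the constant Life = -4.
Wear is not downstream of the intervention, so its value is determined by the original equations.
Creep = -Stress + 5  [with Stress=-3]  = 8
Wear = max(Creep, Stress) - 2  [with Creep=8, Stress=-3]  = 6

6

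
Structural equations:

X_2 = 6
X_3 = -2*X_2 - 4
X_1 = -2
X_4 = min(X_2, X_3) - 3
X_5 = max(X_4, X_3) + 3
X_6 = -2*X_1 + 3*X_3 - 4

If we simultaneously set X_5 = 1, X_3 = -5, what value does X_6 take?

-15

The joint intervention fixes X_5 = 1, X_3 = -5, removing each variable's own equation.
X_6 = -2*X_1 + 3*X_3 - 4  [with X_1=-2, X_3=-5]  = -15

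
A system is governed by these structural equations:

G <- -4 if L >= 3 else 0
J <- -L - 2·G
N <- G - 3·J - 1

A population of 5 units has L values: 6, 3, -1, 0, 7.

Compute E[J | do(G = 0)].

-3

The intervention sets G=0 in all 5 units regardless of L. Recomputing J per unit gives -6, -3, 1, 0, -7; average -3.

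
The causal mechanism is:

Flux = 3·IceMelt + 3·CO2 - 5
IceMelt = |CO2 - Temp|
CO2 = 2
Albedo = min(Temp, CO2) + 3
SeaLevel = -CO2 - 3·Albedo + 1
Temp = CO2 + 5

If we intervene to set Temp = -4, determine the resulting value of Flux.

Under do(Temp=-4), the mechanism Temp = CO2 + 5 is discarded; Temp is fixed at -4.
IceMelt = |CO2 - Temp|  [with CO2=2, Temp=-4]  = 6
Flux = 3·IceMelt + 3·CO2 - 5  [with IceMelt=6, CO2=2]  = 19

19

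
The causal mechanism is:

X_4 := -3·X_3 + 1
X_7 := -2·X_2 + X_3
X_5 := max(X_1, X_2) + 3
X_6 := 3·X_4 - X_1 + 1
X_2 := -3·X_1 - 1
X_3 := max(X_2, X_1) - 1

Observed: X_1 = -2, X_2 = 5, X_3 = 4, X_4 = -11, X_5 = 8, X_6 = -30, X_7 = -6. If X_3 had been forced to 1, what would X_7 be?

The intervention breaks the incoming arrows to X_3: X_3 := max(X_2, X_1) - 1 no longer applies, and X_3 = 1.
X_2 = -3·X_1 - 1  [with X_1=-2]  = 5
X_7 = -2·X_2 + X_3  [with X_2=5, X_3=1]  = -9

-9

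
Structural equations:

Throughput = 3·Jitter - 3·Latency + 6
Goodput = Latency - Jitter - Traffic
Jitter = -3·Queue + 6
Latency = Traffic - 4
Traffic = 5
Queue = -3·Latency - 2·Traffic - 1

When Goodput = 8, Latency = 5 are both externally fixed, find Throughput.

The joint intervention fixes Goodput = 8, Latency = 5, removing each variable's own equation.
Queue = -3·Latency - 2·Traffic - 1  [with Latency=5, Traffic=5]  = -26
Jitter = -3·Queue + 6  [with Queue=-26]  = 84
Throughput = 3·Jitter - 3·Latency + 6  [with Jitter=84, Latency=5]  = 243

243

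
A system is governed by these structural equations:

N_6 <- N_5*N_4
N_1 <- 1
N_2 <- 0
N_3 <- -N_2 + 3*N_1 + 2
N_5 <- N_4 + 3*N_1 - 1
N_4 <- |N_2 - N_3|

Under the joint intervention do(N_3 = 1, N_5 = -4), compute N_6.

-4

Setting N_3 = 1, N_5 = -4 by intervention discards those variables' equations.
N_4 = |N_2 - N_3|  [with N_2=0, N_3=1]  = 1
N_6 = N_5*N_4  [with N_5=-4, N_4=1]  = -4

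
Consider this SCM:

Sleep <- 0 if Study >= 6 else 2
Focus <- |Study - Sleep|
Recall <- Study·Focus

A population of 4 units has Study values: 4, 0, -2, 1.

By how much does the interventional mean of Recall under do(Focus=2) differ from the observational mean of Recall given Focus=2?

-2.5

Under do(Focus=2), Focus's equation is replaced by Focus=2 for every unit. Per-unit Recall: 8, 0, -4, 2. Mean = 1.5.
Conditioning on Focus=2 selects the 2 unit(s) with Study ∈ {4, 0}. Their Recall values: 8, 0. Mean = 4.
Difference = 1.5 − 4 = -2.5.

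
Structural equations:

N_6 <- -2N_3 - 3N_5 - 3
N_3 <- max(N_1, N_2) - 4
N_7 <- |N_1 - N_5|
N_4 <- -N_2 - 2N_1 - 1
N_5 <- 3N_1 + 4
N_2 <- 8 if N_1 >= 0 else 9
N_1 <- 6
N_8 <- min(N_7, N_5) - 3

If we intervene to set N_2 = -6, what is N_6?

Under do(N_2=-6), the mechanism N_2 <- 8 if N_1 >= 0 else 9 is discarded; N_2 is fixed at -6.
N_3 = max(N_1, N_2) - 4  [with N_1=6, N_2=-6]  = 2
N_5 = 3N_1 + 4  [with N_1=6]  = 22
N_6 = -2N_3 - 3N_5 - 3  [with N_3=2, N_5=22]  = -73

-73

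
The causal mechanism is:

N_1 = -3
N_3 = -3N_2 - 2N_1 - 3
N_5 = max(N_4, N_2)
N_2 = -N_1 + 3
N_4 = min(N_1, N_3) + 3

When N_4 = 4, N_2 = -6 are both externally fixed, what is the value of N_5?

The joint intervention fixes N_4 = 4, N_2 = -6, removing each variable's own equation.
N_5 = max(N_4, N_2)  [with N_4=4, N_2=-6]  = 4

4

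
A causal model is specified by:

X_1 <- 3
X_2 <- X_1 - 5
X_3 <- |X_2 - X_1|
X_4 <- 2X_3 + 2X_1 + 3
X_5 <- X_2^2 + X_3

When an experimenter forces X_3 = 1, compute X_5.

do(X_3=1) replaces the equation X_3 <- |X_2 - X_1| with the constant X_3 = 1.
X_2 = X_1 - 5  [with X_1=3]  = -2
X_5 = X_2^2 + X_3  [with X_2=-2, X_3=1]  = 5

5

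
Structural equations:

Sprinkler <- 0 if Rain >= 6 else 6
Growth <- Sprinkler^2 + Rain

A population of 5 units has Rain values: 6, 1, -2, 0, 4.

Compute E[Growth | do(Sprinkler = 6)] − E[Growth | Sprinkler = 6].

do(Sprinkler=6) breaks Sprinkler's dependence on Rain. With Sprinkler=6 fixed, Growth across the units is 42, 37, 34, 36, 40, mean 37.8.
Conditioning on Sprinkler=6 selects the 4 unit(s) with Rain ∈ {1, -2, 0, 4}. Their Growth values: 37, 34, 36, 40. Mean = 36.75.
Difference = 37.8 − 36.75 = 1.05.

1.05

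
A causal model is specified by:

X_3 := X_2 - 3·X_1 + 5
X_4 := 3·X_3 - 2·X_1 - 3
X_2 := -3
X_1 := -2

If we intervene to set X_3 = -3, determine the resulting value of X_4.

The intervention breaks the incoming arrows to X_3: X_3 := X_2 - 3·X_1 + 5 no longer applies, and X_3 = -3.
X_4 = 3·X_3 - 2·X_1 - 3  [with X_3=-3, X_1=-2]  = -8

-8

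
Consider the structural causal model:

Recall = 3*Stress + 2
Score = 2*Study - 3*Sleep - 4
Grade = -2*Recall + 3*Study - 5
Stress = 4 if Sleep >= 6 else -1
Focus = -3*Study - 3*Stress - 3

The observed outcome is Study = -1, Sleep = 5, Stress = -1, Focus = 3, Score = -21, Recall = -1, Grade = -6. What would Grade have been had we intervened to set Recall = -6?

4

Intervening sets Recall = -6 and removes its equation (Recall = 3*Stress + 2).
Grade = -2*Recall + 3*Study - 5  [with Recall=-6, Study=-1]  = 4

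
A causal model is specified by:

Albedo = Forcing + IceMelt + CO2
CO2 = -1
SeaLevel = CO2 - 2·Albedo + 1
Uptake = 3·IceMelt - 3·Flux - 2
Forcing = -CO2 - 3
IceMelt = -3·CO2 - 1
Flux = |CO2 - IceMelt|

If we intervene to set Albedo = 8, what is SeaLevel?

Intervening sets Albedo = 8 and removes its equation (Albedo = Forcing + IceMelt + CO2).
SeaLevel = CO2 - 2·Albedo + 1  [with CO2=-1, Albedo=8]  = -16

-16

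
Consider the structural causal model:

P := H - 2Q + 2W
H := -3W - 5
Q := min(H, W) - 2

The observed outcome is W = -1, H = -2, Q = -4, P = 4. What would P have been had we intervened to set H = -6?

8

Under do(H=-6), the mechanism H := -3W - 5 is discarded; H is fixed at -6.
Q = min(H, W) - 2  [with H=-6, W=-1]  = -8
P = H - 2Q + 2W  [with H=-6, Q=-8, W=-1]  = 8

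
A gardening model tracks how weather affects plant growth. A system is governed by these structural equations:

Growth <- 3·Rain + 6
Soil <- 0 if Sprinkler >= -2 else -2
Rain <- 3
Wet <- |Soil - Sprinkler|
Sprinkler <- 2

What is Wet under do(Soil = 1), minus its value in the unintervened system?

The intervention breaks the incoming arrows to Soil: Soil <- 0 if Sprinkler >= -2 else -2 no longer applies, and Soil = 1.
Wet = |Soil - Sprinkler|  [with Soil=1, Sprinkler=2]  = 1
Without intervention: Soil = 0 if Sprinkler >= -2 else -2  [with Sprinkler=2]  = 0; Wet = |Soil - Sprinkler|  [with Soil=0, Sprinkler=2]  = 2.
Change = 1 − 2 = -1.

-1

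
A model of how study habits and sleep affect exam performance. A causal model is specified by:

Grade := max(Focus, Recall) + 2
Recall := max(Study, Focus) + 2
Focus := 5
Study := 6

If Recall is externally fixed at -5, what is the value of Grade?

7

The intervention breaks the incoming arrows to Recall: Recall := max(Study, Focus) + 2 no longer applies, and Recall = -5.
Grade = max(Focus, Recall) + 2  [with Focus=5, Recall=-5]  = 7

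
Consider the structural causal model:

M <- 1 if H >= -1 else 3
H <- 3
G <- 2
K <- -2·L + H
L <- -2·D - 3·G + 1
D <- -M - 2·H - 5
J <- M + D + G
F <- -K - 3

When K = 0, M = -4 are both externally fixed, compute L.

Setting K = 0, M = -4 by intervention discards those variables' equations.
D = -M - 2·H - 5  [with M=-4, H=3]  = -7
L = -2·D - 3·G + 1  [with D=-7, G=2]  = 9

9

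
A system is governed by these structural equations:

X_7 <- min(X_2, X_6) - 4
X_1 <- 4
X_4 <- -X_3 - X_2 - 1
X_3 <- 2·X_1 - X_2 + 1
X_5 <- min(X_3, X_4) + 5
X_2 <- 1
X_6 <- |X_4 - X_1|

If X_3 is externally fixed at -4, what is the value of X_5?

do(X_3=-4) replaces the equation X_3 <- 2·X_1 - X_2 + 1 with the constant X_3 = -4.
X_4 = -X_3 - X_2 - 1  [with X_3=-4, X_2=1]  = 2
X_5 = min(X_3, X_4) + 5  [with X_3=-4, X_4=2]  = 1

1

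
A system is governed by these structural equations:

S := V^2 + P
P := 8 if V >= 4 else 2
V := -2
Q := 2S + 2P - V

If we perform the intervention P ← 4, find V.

-2

Under do(P=4), the mechanism P := 8 if V >= 4 else 2 is discarded; P is fixed at 4.
V is not downstream of the intervention, so its value is determined by the original equations.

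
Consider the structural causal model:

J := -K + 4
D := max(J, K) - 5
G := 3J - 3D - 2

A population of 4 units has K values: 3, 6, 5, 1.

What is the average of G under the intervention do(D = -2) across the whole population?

do(D=-2) breaks D's dependence on K. With D=-2 fixed, G across the units is 7, -2, 1, 13, mean 4.75.

4.75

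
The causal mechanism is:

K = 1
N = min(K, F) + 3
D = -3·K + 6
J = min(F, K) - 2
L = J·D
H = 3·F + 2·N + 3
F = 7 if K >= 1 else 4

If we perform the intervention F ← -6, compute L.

The intervention breaks the incoming arrows to F: F = 7 if K >= 1 else 4 no longer applies, and F = -6.
D = -3·K + 6  [with K=1]  = 3
J = min(F, K) - 2  [with F=-6, K=1]  = -8
L = J·D  [with J=-8, D=3]  = -24

-24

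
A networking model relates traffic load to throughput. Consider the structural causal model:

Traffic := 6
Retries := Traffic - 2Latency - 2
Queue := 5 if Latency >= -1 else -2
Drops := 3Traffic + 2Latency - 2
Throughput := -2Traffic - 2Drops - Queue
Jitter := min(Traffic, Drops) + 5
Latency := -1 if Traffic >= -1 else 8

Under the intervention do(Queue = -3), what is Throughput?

-37

The intervention breaks the incoming arrows to Queue: Queue := 5 if Latency >= -1 else -2 no longer applies, and Queue = -3.
Latency = -1 if Traffic >= -1 else 8  [with Traffic=6]  = -1
Drops = 3Traffic + 2Latency - 2  [with Traffic=6, Latency=-1]  = 14
Throughput = -2Traffic - 2Drops - Queue  [with Traffic=6, Drops=14, Queue=-3]  = -37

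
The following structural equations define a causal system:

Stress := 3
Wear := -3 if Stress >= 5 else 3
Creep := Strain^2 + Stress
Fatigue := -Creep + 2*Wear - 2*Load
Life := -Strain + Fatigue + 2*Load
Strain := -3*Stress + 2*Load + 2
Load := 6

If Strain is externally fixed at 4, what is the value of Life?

-17

The intervention breaks the incoming arrows to Strain: Strain := -3*Stress + 2*Load + 2 no longer applies, and Strain = 4.
Creep = Strain^2 + Stress  [with Strain=4, Stress=3]  = 19
Wear = -3 if Stress >= 5 else 3  [with Stress=3]  = 3
Fatigue = -Creep + 2*Wear - 2*Load  [with Creep=19, Wear=3, Load=6]  = -25
Life = -Strain + Fatigue + 2*Load  [with Strain=4, Fatigue=-25, Load=6]  = -17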